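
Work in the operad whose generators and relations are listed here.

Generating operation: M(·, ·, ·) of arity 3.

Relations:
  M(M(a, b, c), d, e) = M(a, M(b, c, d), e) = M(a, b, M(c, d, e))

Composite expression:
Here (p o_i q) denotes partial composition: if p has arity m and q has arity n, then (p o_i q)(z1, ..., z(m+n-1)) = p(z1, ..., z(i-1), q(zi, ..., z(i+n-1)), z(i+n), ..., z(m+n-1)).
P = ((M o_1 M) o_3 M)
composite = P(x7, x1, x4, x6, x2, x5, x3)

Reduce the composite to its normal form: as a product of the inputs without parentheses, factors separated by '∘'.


x7 ∘ x1 ∘ x4 ∘ x6 ∘ x2 ∘ x5 ∘ x3


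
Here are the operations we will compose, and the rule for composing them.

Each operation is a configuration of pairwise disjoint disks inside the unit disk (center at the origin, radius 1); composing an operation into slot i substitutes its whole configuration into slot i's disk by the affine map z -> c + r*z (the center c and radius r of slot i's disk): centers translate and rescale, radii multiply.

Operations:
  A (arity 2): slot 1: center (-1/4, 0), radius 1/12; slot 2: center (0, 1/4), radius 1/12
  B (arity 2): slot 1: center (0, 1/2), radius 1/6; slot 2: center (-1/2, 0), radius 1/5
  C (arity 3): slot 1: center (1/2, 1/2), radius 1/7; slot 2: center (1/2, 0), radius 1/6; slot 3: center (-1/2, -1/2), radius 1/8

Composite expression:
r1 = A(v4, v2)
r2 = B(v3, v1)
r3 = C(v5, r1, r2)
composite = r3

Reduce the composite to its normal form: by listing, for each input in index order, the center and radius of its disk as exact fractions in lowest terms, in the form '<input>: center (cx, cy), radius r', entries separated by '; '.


v1: center (-9/16, -1/2), radius 1/40; v2: center (1/2, 1/24), radius 1/72; v3: center (-1/2, -7/16), radius 1/48; v4: center (11/24, 0), radius 1/72; v5: center (1/2, 1/2), radius 1/7

Follow each v-input down from C: c' goes to c + r*c', radius to r*r'.
for v5, the 1-step affine chain lands on center (1/2, 1/2), radius 1/7
for v4, the 2-step affine chain lands on center (11/24, 0), radius 1/72
for v2, the 2-step affine chain lands on center (1/2, 1/24), radius 1/72
for v3, the 2-step affine chain lands on center (-1/2, -7/16), radius 1/48
for v1, the 2-step affine chain lands on center (-9/16, -1/2), radius 1/40


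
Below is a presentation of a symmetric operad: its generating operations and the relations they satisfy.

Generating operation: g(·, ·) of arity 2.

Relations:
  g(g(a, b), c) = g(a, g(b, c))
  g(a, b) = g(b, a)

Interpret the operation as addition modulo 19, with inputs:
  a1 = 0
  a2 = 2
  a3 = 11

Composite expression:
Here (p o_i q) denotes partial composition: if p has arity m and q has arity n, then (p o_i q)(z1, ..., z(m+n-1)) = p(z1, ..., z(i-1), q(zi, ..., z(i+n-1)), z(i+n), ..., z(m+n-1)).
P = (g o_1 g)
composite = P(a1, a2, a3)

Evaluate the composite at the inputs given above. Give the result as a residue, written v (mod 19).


13 (mod 19)


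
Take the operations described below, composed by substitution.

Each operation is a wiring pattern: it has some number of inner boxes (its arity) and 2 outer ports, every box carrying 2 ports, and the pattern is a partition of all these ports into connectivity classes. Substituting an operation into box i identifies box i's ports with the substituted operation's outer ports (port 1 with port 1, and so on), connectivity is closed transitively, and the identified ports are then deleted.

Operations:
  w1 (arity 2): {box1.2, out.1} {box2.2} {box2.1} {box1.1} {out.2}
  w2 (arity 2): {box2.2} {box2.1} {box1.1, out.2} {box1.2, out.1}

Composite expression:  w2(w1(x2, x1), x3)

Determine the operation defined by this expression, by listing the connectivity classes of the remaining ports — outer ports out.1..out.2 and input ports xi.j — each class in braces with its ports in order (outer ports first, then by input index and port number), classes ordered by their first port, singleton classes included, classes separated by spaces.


{out.1} {out.2, x2.2} {x1.1} {x1.2} {x2.1} {x3.1} {x3.2}


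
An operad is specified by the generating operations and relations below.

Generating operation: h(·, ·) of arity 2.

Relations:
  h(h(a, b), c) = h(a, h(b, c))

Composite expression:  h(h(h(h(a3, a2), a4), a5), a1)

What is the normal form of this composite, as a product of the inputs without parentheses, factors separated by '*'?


a3 * a2 * a4 * a5 * a1

The h-tree's shape is irrelevant; the a-reading-order decides.
h(a3, a2) linearizes to a3 * a2
h(h(a3, a2), a4) linearizes to a3 * a2 * a4
h(h(h(a3, a2), a4), a5) linearizes to a3 * a2 * a4 * a5
h(h(h(h(a3, a2), a4), a5), a1) linearizes to a3 * a2 * a4 * a5 * a1


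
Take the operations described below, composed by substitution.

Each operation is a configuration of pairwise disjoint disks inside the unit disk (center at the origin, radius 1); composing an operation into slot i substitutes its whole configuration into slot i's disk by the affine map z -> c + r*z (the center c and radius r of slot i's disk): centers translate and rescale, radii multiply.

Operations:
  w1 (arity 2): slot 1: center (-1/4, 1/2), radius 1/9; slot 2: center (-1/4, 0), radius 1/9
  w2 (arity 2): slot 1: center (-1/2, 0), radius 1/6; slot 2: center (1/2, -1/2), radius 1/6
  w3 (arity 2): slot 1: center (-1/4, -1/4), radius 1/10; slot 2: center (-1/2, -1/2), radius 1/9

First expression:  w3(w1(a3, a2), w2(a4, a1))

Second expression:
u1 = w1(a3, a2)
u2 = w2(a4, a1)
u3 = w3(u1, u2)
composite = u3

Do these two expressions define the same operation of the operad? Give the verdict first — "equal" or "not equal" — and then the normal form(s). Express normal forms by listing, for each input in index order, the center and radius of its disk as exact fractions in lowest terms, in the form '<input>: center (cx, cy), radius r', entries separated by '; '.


Normal form of the first expression: a1: center (-4/9, -5/9), radius 1/54; a2: center (-11/40, -1/4), radius 1/90; a3: center (-11/40, -1/5), radius 1/90; a4: center (-5/9, -1/2), radius 1/54
Normal form of the second expression: a1: center (-4/9, -5/9), radius 1/54; a2: center (-11/40, -1/4), radius 1/90; a3: center (-11/40, -1/5), radius 1/90; a4: center (-5/9, -1/2), radius 1/54
Identical normal forms: equal.

equal — both sides give a1: center (-4/9, -5/9), radius 1/54; a2: center (-11/40, -1/4), radius 1/90; a3: center (-11/40, -1/5), radius 1/90; a4: center (-5/9, -1/2), radius 1/54


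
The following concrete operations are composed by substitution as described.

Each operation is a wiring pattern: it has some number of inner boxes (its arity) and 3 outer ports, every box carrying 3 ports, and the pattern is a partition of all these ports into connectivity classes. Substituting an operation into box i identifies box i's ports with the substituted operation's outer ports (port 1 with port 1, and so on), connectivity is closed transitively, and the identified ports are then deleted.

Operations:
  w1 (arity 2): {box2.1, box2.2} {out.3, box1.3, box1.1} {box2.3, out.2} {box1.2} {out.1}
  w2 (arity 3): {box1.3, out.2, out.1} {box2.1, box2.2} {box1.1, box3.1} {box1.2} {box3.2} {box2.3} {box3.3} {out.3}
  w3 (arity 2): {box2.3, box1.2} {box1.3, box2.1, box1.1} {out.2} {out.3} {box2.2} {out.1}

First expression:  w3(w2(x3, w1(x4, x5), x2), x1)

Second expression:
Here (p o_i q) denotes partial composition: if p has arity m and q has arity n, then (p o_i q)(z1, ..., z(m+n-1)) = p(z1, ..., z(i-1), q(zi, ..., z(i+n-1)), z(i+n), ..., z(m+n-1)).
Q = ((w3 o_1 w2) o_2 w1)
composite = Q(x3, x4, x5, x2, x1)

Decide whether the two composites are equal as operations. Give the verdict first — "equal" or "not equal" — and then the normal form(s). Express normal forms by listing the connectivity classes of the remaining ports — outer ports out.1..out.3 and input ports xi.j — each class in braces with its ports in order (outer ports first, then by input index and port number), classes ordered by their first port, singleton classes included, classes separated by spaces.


equal — both sides give {out.1} {out.2} {out.3} {x1.1, x1.3, x3.3} {x1.2} {x2.1, x3.1} {x2.2} {x2.3} {x3.2} {x4.1, x4.3} {x4.2} {x5.1, x5.2} {x5.3}

In normal form, the first expression is {out.1} {out.2} {out.3} {x1.1, x1.3, x3.3} {x1.2} {x2.1, x3.1} {x2.2} {x2.3} {x3.2} {x4.1, x4.3} {x4.2} {x5.1, x5.2} {x5.3}
In normal form, the second expression is {out.1} {out.2} {out.3} {x1.1, x1.3, x3.3} {x1.2} {x2.1, x3.1} {x2.2} {x2.3} {x3.2} {x4.1, x4.3} {x4.2} {x5.1, x5.2} {x5.3}
The forms coincide; equal.


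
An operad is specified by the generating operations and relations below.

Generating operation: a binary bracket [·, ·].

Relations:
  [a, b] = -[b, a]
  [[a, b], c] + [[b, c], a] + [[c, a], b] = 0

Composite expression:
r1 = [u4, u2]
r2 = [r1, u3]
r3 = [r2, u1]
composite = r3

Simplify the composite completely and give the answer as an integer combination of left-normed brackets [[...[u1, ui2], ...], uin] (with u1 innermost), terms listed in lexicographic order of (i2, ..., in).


Expand each bracket as ab - ba; the u1-initial words give the coefficients.
Composite bracket: [[[u4, u2], u3], u1]
Expanding via [a, b] = ab - ba: 8 signed words (2^3 = 8).
Only words starting with u1 matter:
  sign of u1u2u4u3 is +1, so it contributes +[[[u1, u2], u4], u3]
  sign of u1u3u2u4 is -1, so it contributes -[[[u1, u3], u2], u4]
  sign of u1u3u4u2 is +1, so it contributes +[[[u1, u3], u4], u2]
  sign of u1u4u2u3 is -1, so it contributes -[[[u1, u4], u2], u3]

[[[u1, u2], u4], u3] - [[[u1, u3], u2], u4] + [[[u1, u3], u4], u2] - [[[u1, u4], u2], u3]


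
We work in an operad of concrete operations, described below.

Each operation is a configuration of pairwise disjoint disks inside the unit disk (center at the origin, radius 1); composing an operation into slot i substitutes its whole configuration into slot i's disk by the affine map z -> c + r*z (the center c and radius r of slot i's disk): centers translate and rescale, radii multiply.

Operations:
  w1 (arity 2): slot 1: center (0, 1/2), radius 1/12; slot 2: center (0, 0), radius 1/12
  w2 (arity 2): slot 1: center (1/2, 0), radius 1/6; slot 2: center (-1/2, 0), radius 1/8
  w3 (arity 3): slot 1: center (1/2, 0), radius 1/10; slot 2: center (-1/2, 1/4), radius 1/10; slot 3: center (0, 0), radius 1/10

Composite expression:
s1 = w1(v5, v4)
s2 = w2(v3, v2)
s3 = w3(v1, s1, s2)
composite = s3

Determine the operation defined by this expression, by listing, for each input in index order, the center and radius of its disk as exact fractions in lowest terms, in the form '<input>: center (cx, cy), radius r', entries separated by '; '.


v1: center (1/2, 0), radius 1/10; v2: center (-1/20, 0), radius 1/80; v3: center (1/20, 0), radius 1/60; v4: center (-1/2, 1/4), radius 1/120; v5: center (-1/2, 3/10), radius 1/120

Affine substitution under w3: radii multiply and v-centers shift.
for v1, the 1-step affine chain lands on center (1/2, 0), radius 1/10
for v5, the 2-step affine chain lands on center (-1/2, 3/10), radius 1/120
for v4, the 2-step affine chain lands on center (-1/2, 1/4), radius 1/120
for v3, the 2-step affine chain lands on center (1/20, 0), radius 1/60
for v2, the 2-step affine chain lands on center (-1/20, 0), radius 1/80


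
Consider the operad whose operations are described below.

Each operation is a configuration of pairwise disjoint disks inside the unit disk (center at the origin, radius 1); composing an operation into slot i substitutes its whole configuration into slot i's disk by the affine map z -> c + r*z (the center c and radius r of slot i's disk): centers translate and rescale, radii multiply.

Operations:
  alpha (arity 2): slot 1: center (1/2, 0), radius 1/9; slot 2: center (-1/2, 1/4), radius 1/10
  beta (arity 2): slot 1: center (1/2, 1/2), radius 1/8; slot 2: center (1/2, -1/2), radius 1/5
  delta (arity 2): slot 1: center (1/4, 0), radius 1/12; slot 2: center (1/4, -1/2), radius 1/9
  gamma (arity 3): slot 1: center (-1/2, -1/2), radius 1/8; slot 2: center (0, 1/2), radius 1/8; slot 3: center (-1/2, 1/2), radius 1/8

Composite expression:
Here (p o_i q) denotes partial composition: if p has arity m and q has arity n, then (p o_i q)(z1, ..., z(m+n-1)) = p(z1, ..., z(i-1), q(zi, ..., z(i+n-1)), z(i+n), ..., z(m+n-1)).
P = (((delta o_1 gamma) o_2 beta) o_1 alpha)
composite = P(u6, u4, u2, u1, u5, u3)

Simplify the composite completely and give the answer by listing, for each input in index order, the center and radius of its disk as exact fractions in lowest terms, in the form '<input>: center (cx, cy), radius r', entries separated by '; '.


Affine substitution under delta: radii multiply and u-centers shift.
input u6: composing its 3 substitution steps yields center (41/192, -1/24), radius 1/864
input u4: composing its 3 substitution steps yields center (13/64, -5/128), radius 1/960
input u2: composing its 3 substitution steps yields center (49/192, 3/64), radius 1/768
input u1: composing its 3 substitution steps yields center (49/192, 7/192), radius 1/480
input u5: composing its 2 substitution steps yields center (5/24, 1/24), radius 1/96
input u3: composing its 1 substitution step yields center (1/4, -1/2), radius 1/9

u1: center (49/192, 7/192), radius 1/480; u2: center (49/192, 3/64), radius 1/768; u3: center (1/4, -1/2), radius 1/9; u4: center (13/64, -5/128), radius 1/960; u5: center (5/24, 1/24), radius 1/96; u6: center (41/192, -1/24), radius 1/864


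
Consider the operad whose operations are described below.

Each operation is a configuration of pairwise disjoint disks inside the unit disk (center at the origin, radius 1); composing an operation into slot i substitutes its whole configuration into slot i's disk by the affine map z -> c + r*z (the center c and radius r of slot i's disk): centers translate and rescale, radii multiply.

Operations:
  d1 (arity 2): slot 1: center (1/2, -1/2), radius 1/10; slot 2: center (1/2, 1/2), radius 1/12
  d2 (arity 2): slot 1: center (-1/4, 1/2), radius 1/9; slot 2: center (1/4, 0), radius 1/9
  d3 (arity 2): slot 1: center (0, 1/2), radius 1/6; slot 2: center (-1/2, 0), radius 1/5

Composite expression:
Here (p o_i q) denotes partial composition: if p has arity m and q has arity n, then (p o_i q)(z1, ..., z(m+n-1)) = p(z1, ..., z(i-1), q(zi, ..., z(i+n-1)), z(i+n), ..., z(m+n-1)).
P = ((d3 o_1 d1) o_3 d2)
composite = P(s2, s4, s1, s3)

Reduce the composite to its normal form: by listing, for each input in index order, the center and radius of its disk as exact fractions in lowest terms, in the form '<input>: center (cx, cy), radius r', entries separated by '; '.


Below d3, radii multiply path by path; the s-disk centers shift.
input s2: composing its 2 substitution steps yields center (1/12, 5/12), radius 1/60
input s4: composing its 2 substitution steps yields center (1/12, 7/12), radius 1/72
input s1: composing its 2 substitution steps yields center (-11/20, 1/10), radius 1/45
input s3: composing its 2 substitution steps yields center (-9/20, 0), radius 1/45

s1: center (-11/20, 1/10), radius 1/45; s2: center (1/12, 5/12), radius 1/60; s3: center (-9/20, 0), radius 1/45; s4: center (1/12, 7/12), radius 1/72


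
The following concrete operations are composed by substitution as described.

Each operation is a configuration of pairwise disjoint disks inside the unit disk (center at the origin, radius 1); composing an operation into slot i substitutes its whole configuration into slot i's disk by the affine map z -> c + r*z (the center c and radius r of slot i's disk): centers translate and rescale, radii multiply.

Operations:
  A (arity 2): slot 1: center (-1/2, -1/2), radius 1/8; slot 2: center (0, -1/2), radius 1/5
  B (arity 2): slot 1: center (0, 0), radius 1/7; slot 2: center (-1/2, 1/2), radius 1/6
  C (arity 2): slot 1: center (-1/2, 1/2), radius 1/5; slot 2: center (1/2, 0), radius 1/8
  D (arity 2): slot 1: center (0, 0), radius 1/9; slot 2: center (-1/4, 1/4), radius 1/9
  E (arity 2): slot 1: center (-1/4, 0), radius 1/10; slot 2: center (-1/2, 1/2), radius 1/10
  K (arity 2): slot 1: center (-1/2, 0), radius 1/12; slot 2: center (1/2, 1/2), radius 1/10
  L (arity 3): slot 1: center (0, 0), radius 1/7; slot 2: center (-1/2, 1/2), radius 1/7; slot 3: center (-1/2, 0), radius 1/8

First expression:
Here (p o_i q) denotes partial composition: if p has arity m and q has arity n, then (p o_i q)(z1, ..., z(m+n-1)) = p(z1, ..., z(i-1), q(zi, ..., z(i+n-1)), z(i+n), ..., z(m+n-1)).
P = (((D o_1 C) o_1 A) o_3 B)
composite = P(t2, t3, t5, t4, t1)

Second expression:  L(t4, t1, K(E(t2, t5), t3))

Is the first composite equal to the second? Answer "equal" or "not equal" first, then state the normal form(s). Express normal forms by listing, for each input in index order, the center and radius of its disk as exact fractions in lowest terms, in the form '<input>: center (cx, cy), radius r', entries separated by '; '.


In normal form, the first expression is t1: center (-1/4, 1/4), radius 1/9; t2: center (-1/15, 2/45), radius 1/360; t3: center (-1/18, 2/45), radius 1/225; t4: center (7/144, 1/144), radius 1/432; t5: center (1/18, 0), radius 1/504
In normal form, the second expression is t1: center (-1/2, 1/2), radius 1/7; t2: center (-217/384, 0), radius 1/960; t3: center (-7/16, 1/16), radius 1/80; t4: center (0, 0), radius 1/7; t5: center (-109/192, 1/192), radius 1/960
They disagree, so not equal.

not equal — first t1: center (-1/4, 1/4), radius 1/9; t2: center (-1/15, 2/45), radius 1/360; t3: center (-1/18, 2/45), radius 1/225; t4: center (7/144, 1/144), radius 1/432; t5: center (1/18, 0), radius 1/504, second t1: center (-1/2, 1/2), radius 1/7; t2: center (-217/384, 0), radius 1/960; t3: center (-7/16, 1/16), radius 1/80; t4: center (0, 0), radius 1/7; t5: center (-109/192, 1/192), radius 1/960


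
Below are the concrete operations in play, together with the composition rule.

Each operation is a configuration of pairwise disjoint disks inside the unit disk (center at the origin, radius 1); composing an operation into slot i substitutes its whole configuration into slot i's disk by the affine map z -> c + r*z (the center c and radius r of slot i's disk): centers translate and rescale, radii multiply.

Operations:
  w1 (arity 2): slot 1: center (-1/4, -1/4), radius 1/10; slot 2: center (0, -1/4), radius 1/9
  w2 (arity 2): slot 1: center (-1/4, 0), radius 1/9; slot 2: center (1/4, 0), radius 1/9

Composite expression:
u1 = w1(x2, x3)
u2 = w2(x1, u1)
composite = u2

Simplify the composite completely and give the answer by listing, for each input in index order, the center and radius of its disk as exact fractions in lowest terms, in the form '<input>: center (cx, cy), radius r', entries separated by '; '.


Follow each x-input down from w2: c' goes to c + r*c', radius to r*r'.
input x1: composing its 1 substitution step yields center (-1/4, 0), radius 1/9
input x2: composing its 2 substitution steps yields center (2/9, -1/36), radius 1/90
input x3: composing its 2 substitution steps yields center (1/4, -1/36), radius 1/81

x1: center (-1/4, 0), radius 1/9; x2: center (2/9, -1/36), radius 1/90; x3: center (1/4, -1/36), radius 1/81


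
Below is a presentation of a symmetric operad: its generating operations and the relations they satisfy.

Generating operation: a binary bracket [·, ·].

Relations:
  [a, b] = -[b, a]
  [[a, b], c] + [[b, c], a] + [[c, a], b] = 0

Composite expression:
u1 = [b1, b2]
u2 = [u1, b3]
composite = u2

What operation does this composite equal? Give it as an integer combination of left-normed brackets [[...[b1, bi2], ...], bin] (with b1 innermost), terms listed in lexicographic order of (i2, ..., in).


[[b1, b2], b3]


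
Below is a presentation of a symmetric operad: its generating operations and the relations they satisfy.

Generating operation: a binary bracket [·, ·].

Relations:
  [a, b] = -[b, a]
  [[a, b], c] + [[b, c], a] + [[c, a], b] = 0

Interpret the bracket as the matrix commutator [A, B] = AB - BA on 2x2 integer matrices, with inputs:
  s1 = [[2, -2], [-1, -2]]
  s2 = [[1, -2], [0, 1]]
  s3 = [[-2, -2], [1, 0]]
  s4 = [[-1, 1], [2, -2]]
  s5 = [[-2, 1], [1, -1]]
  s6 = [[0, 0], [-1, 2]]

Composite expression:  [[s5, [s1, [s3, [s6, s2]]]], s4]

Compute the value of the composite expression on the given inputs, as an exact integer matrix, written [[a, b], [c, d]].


[[184, 112], [-408, -184]]

[s6, s2] = [[-2, 4], [0, 2]]
[s3, [s6, s2]] = [[-4, -16], [-4, 4]]
[s1, [s3, [s6, s2]]] = [[-8, -80], [24, 8]]
[s5, [s1, [s3, [s6, s2]]]] = [[104, 96], [8, -104]]
[[s5, [s1, [s3, [s6, s2]]]], s4] = [[184, 112], [-408, -184]]


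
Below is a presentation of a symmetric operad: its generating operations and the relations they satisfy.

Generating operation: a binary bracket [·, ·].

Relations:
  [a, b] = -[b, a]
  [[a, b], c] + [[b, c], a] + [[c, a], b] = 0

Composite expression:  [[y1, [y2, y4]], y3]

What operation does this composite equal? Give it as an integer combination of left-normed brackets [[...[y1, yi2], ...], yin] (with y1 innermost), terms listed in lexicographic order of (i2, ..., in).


[[[y1, y2], y4], y3] - [[[y1, y4], y2], y3]

Skip Jacobi rewriting: expand, keep y1-initial words, read off terms.
Composite bracket: [[y1, [y2, y4]], y3]
The bracket unfolds into 8 signed words via [a, b] = ab - ba (2^3 = 8).
Coefficients come from the y1-initial words:
  y1y2y4y3 (sign +1) contributes +[[[y1, y2], y4], y3]
  y1y4y2y3 (sign -1) contributes -[[[y1, y4], y2], y3]


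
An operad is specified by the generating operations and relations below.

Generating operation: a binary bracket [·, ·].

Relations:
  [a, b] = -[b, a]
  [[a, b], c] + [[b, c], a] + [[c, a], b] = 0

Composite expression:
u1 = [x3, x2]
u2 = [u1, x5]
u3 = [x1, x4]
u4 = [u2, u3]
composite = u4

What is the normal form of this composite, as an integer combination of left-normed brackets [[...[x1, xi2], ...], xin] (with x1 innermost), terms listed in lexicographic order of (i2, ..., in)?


Left-normed coefficients sit on the x1-initial expansion words.
Composite bracket: [[[x3, x2], x5], [x1, x4]]
Full expansion: 16 signed words from ab - ba (2^4 = 16).
Coefficients come from the x1-initial words:
  word x1x4x2x3x5 has sign +1, contributing +[[[[x1, x4], x2], x3], x5]
  word x1x4x3x2x5 has sign -1, contributing -[[[[x1, x4], x3], x2], x5]
  word x1x4x5x2x3 has sign -1, contributing -[[[[x1, x4], x5], x2], x3]
  word x1x4x5x3x2 has sign +1, contributing +[[[[x1, x4], x5], x3], x2]

[[[[x1, x4], x2], x3], x5] - [[[[x1, x4], x3], x2], x5] - [[[[x1, x4], x5], x2], x3] + [[[[x1, x4], x5], x3], x2]


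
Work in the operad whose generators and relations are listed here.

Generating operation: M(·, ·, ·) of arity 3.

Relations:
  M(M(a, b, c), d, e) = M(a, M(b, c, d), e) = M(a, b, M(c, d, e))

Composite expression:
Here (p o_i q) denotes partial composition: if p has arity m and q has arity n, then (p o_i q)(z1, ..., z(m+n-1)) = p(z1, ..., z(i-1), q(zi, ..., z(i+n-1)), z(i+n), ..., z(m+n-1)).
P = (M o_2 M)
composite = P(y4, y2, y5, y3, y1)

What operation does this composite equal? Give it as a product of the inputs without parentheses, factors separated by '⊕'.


y4 ⊕ y2 ⊕ y5 ⊕ y3 ⊕ y1

Associativity of M dissolves the nesting; only the y-input order survives.
M(y2, y5, y3) collapses to y2 ⊕ y5 ⊕ y3
M(y4, M(y2, y5, y3), y1) collapses to y4 ⊕ y2 ⊕ y5 ⊕ y3 ⊕ y1


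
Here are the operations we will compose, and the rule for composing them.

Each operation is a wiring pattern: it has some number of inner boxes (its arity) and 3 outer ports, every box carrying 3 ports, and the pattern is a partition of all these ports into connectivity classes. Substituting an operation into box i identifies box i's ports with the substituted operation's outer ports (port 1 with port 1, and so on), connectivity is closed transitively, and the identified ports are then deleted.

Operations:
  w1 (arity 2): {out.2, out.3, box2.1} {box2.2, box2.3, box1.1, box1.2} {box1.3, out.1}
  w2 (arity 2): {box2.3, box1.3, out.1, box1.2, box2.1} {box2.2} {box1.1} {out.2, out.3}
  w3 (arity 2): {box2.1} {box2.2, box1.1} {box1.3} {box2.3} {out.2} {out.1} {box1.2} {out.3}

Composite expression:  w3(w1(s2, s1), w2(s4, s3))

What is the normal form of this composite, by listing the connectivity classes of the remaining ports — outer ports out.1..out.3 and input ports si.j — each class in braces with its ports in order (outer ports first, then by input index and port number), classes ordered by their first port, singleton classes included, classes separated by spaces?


{out.1} {out.2} {out.3} {s1.1} {s1.2, s1.3, s2.1, s2.2} {s2.3} {s3.1, s3.3, s4.2, s4.3} {s3.2} {s4.1}

Connectivity passes through glued w3-boundaries; trace each wire chain.
through w1, on inputs (s2, s1): {out.1, s2.3} {out.2, out.3, s1.1} {s1.2, s1.3, s2.1, s2.2} (out.j = stage outer ports)
through w2, on inputs (s4, s3): {out.1, s3.1, s3.3, s4.2, s4.3} {out.2, out.3} {s3.2} {s4.1} (out.j = stage outer ports)
through w3, on inputs (s2, s1, s4, s3): {out.1} {out.2} {out.3} {s1.1} {s1.2, s1.3, s2.1, s2.2} {s2.3} {s3.1, s3.3, s4.2, s4.3} {s3.2} {s4.1} (out.j = stage outer ports)


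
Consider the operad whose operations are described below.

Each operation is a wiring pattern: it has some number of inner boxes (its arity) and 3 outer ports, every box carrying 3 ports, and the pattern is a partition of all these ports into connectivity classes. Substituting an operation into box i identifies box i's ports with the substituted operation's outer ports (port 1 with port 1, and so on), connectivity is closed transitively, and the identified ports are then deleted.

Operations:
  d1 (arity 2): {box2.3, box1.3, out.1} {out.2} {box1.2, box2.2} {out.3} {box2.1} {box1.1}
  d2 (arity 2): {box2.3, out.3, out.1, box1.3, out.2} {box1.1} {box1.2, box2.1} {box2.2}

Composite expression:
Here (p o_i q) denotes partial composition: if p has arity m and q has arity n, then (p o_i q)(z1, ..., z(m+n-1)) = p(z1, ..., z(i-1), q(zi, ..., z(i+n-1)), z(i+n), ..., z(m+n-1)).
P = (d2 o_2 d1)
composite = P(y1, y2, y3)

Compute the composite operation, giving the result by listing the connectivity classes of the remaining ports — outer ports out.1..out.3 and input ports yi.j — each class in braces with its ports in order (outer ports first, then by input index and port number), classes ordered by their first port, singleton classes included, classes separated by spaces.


After gluing at d2, chains via deleted ports link the y-ports.
through d1, on inputs (y2, y3): {out.1, y2.3, y3.3} {out.2} {out.3} {y2.1} {y2.2, y3.2} {y3.1} (out.j = stage outer ports)
through d2, on inputs (y1, y2, y3): {out.1, out.2, out.3, y1.3} {y1.1} {y1.2, y2.3, y3.3} {y2.1} {y2.2, y3.2} {y3.1} (out.j = stage outer ports)

{out.1, out.2, out.3, y1.3} {y1.1} {y1.2, y2.3, y3.3} {y2.1} {y2.2, y3.2} {y3.1}


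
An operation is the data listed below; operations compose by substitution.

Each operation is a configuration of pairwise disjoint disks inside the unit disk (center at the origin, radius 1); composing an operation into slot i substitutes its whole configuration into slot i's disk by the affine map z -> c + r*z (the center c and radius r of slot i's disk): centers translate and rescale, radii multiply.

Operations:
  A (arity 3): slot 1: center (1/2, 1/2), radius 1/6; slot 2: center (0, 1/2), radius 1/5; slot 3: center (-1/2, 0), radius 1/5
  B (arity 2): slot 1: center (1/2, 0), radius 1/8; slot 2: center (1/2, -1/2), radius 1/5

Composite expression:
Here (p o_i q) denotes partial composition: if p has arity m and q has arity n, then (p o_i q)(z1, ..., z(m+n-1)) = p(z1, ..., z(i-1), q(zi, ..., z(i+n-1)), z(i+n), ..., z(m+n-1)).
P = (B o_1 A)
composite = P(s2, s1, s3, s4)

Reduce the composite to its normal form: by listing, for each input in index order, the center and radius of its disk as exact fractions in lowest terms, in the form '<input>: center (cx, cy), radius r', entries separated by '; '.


Nesting under B composes maps z -> c + r*z down each s-path.
s2 passes through 2 substitutions, ending at center (9/16, 1/16), radius 1/48
s1 passes through 2 substitutions, ending at center (1/2, 1/16), radius 1/40
s3 passes through 2 substitutions, ending at center (7/16, 0), radius 1/40
s4 passes through 1 substitution, ending at center (1/2, -1/2), radius 1/5

s1: center (1/2, 1/16), radius 1/40; s2: center (9/16, 1/16), radius 1/48; s3: center (7/16, 0), radius 1/40; s4: center (1/2, -1/2), radius 1/5


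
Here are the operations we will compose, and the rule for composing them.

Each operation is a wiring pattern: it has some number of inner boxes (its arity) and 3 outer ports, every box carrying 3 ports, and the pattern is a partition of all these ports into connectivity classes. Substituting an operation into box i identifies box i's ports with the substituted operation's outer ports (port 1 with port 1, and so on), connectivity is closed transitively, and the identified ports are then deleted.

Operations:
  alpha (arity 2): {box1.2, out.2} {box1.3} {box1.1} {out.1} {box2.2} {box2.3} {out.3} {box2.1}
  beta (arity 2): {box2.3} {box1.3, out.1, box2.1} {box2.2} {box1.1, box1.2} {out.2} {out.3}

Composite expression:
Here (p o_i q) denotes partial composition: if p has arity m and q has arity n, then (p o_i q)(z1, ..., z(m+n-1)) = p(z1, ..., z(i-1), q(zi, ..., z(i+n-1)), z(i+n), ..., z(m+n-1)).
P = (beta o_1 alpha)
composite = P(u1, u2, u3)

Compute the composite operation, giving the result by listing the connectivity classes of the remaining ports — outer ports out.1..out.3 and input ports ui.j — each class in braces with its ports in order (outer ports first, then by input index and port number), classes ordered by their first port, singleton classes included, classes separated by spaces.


{out.1, u3.1} {out.2} {out.3} {u1.1} {u1.2} {u1.3} {u2.1} {u2.2} {u2.3} {u3.2} {u3.3}

Treat the ports identified at beta as solder joints: merge, then drop.
after alpha, the pattern on (u1, u2) reads {out.1} {out.2, u1.2} {out.3} {u1.1} {u1.3} {u2.1} {u2.2} {u2.3} (out.j = its outer ports)
after beta, the pattern on (u1, u2, u3) reads {out.1, u3.1} {out.2} {out.3} {u1.1} {u1.2} {u1.3} {u2.1} {u2.2} {u2.3} {u3.2} {u3.3} (out.j = its outer ports)


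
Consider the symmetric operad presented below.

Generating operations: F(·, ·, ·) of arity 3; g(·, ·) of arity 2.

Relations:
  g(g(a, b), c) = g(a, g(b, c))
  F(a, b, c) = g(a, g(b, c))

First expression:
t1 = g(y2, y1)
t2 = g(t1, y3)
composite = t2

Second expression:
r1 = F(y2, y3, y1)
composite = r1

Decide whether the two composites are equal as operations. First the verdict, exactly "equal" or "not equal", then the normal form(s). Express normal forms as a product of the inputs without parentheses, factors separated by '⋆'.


not equal — first y2 ⋆ y1 ⋆ y3, second y2 ⋆ y3 ⋆ y1

Normal form of the first expression: y2 ⋆ y1 ⋆ y3
Normal form of the second expression: y2 ⋆ y3 ⋆ y1
The forms do not match — not equal.


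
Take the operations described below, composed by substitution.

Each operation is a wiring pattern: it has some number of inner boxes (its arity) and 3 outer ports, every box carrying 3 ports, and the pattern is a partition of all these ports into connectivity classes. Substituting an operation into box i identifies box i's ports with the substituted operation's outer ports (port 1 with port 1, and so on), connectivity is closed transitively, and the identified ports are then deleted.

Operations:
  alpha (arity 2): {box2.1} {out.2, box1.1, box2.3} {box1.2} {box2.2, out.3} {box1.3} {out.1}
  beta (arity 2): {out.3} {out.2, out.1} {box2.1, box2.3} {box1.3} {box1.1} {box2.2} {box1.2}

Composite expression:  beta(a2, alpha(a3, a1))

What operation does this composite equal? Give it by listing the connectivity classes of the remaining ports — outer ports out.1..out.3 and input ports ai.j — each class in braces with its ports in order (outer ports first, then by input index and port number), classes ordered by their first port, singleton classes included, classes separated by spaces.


{out.1, out.2} {out.3} {a1.1} {a1.2} {a1.3, a3.1} {a2.1} {a2.2} {a2.3} {a3.2} {a3.3}

Substituting into beta glues patterns; closure does the rest.
after alpha, the pattern on (a3, a1) reads {out.1} {out.2, a1.3, a3.1} {out.3, a1.2} {a1.1} {a3.2} {a3.3} (out.j = its outer ports)
after beta, the pattern on (a2, a3, a1) reads {out.1, out.2} {out.3} {a1.1} {a1.2} {a1.3, a3.1} {a2.1} {a2.2} {a2.3} {a3.2} {a3.3} (out.j = its outer ports)


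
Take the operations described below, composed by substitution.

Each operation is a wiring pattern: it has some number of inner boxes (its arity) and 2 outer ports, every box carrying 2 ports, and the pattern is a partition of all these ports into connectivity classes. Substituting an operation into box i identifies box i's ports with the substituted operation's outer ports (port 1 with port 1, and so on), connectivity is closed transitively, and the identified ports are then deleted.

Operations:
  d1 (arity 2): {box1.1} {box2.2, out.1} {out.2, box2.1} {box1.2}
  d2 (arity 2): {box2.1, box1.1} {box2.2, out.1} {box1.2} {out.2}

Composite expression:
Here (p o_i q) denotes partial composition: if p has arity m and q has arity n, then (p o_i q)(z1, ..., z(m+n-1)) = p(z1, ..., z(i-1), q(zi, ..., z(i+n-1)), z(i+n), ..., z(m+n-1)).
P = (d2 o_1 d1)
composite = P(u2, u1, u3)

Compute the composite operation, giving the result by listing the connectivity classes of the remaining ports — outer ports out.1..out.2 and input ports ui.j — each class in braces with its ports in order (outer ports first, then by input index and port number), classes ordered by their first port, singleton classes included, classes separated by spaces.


{out.1, u3.2} {out.2} {u1.1} {u1.2, u3.1} {u2.1} {u2.2}

Substituting into d2 glues patterns; closure does the rest.
after d1, the pattern on (u2, u1) reads {out.1, u1.2} {out.2, u1.1} {u2.1} {u2.2} (out.j = its outer ports)
after d2, the pattern on (u2, u1, u3) reads {out.1, u3.2} {out.2} {u1.1} {u1.2, u3.1} {u2.1} {u2.2} (out.j = its outer ports)


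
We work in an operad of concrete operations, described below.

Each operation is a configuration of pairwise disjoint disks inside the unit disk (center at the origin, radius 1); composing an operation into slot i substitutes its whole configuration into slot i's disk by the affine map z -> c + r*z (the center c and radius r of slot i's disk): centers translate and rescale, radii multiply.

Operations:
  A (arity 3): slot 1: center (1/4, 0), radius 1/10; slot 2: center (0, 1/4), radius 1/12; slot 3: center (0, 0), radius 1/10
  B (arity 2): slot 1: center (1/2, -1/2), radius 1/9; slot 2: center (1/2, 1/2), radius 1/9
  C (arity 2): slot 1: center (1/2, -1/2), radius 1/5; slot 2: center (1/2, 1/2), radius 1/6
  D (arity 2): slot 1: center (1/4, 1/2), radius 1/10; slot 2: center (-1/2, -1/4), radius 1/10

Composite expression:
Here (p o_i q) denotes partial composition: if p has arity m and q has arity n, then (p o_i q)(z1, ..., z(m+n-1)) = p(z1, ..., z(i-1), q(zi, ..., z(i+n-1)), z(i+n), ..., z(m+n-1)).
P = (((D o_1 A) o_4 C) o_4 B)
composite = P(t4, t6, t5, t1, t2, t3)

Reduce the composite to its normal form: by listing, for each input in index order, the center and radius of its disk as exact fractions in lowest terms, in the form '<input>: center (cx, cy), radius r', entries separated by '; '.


Each t-disk chains the slot maps above it in D; radii multiply.
t4 passes through 2 substitutions, ending at center (11/40, 1/2), radius 1/100
t6 passes through 2 substitutions, ending at center (1/4, 21/40), radius 1/120
t5 passes through 2 substitutions, ending at center (1/4, 1/2), radius 1/100
t1 passes through 3 substitutions, ending at center (-11/25, -31/100), radius 1/450
t2 passes through 3 substitutions, ending at center (-11/25, -29/100), radius 1/450
t3 passes through 2 substitutions, ending at center (-9/20, -1/5), radius 1/60

t1: center (-11/25, -31/100), radius 1/450; t2: center (-11/25, -29/100), radius 1/450; t3: center (-9/20, -1/5), radius 1/60; t4: center (11/40, 1/2), radius 1/100; t5: center (1/4, 1/2), radius 1/100; t6: center (1/4, 21/40), radius 1/120


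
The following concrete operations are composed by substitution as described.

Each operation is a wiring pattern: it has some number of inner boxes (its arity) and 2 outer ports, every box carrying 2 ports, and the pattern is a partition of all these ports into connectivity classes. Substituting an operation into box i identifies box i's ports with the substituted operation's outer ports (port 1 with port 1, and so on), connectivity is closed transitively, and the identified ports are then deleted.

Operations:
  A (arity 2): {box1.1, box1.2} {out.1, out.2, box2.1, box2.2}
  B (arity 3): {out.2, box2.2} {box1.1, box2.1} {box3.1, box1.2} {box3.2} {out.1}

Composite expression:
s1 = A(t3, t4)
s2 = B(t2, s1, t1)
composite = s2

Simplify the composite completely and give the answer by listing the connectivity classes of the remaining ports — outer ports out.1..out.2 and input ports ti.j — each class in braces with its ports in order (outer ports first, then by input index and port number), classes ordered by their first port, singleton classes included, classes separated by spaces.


Connectivity passes through glued B-boundaries; trace each wire chain.
composing A on (t3, t4), with out.j its own outer ports: {out.1, out.2, t4.1, t4.2} {t3.1, t3.2}
composing B on (t2, t3, t4, t1), with out.j its own outer ports: {out.1} {out.2, t2.1, t4.1, t4.2} {t1.1, t2.2} {t1.2} {t3.1, t3.2}

{out.1} {out.2, t2.1, t4.1, t4.2} {t1.1, t2.2} {t1.2} {t3.1, t3.2}


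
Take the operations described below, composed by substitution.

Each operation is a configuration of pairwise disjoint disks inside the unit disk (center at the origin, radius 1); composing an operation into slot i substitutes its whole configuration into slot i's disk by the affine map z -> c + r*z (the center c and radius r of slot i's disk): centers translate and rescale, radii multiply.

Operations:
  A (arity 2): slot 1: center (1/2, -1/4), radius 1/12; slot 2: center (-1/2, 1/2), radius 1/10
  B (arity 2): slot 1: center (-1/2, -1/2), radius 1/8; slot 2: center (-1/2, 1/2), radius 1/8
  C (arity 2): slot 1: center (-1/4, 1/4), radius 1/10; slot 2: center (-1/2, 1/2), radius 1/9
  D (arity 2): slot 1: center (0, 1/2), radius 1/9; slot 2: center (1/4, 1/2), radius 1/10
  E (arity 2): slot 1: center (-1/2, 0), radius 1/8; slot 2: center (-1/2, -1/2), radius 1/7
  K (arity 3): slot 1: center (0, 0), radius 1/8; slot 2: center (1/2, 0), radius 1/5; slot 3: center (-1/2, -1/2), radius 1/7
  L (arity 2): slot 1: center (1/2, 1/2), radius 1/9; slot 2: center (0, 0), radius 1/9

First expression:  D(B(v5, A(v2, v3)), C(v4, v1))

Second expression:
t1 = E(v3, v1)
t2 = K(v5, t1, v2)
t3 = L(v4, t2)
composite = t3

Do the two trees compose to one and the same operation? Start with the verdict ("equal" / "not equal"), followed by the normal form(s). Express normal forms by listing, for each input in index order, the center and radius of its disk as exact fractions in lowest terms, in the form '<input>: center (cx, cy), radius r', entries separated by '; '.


not equal: they reduce to v1: center (1/5, 11/20), radius 1/90; v2: center (-7/144, 53/96), radius 1/864; v3: center (-1/16, 9/16), radius 1/720; v4: center (9/40, 21/40), radius 1/100; v5: center (-1/18, 4/9), radius 1/72 and v1: center (2/45, -1/90), radius 1/315; v2: center (-1/18, -1/18), radius 1/63; v3: center (2/45, 0), radius 1/360; v4: center (1/2, 1/2), radius 1/9; v5: center (0, 0), radius 1/72

The first composite normalizes to v1: center (1/5, 11/20), radius 1/90; v2: center (-7/144, 53/96), radius 1/864; v3: center (-1/16, 9/16), radius 1/720; v4: center (9/40, 21/40), radius 1/100; v5: center (-1/18, 4/9), radius 1/72
The second composite normalizes to v1: center (2/45, -1/90), radius 1/315; v2: center (-1/18, -1/18), radius 1/63; v3: center (2/45, 0), radius 1/360; v4: center (1/2, 1/2), radius 1/9; v5: center (0, 0), radius 1/72
The forms do not match — not equal.


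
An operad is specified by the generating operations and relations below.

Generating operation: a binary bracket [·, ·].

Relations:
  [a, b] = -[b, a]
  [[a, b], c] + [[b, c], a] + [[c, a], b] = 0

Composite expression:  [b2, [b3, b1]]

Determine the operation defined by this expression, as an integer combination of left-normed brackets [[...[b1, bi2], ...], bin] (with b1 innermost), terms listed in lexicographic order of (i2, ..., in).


Expand each bracket as ab - ba; the b1-initial words give the coefficients.
Composite bracket: [b2, [b3, b1]]
The bracket unfolds into 4 signed words via [a, b] = ab - ba (2^2 = 4).
Only words starting with b1 matter:
  sign of b1b3b2 is +1, so it contributes +[[b1, b3], b2]

[[b1, b3], b2]
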